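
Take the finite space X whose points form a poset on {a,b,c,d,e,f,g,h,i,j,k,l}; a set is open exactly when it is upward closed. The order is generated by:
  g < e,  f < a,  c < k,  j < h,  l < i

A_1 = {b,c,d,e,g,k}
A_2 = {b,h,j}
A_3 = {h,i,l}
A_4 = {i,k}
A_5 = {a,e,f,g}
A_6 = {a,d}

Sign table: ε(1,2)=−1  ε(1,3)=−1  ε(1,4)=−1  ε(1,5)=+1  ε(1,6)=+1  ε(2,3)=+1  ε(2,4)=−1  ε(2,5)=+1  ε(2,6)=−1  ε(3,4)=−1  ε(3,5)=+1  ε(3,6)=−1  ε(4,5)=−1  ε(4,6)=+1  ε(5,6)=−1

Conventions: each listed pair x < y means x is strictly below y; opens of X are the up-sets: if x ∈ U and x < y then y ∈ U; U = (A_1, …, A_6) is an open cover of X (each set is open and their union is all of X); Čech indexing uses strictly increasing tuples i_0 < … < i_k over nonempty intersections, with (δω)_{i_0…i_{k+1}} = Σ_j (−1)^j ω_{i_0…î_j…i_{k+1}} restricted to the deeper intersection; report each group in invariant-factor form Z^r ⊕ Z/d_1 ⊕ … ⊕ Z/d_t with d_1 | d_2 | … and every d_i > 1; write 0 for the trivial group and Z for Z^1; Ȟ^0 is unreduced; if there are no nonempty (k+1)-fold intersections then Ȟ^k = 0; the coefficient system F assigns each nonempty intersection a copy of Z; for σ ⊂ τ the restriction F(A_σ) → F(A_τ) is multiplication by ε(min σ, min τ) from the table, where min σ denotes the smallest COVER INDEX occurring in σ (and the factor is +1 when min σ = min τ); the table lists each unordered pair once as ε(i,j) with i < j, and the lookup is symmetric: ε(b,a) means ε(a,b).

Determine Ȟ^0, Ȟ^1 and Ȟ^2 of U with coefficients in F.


intersection data:
  A12={b} A14={k} A15={e,g} A16={d} A23={h} A34={i} A56={a}
C dims 6,7; δ0: rk 6, SNF 1^5·2
Ȟ^0 = (6 − 6) − 0 = 0, so Ȟ^0 ≅ 0
Ȟ^1 = (7 − 0) − 6 = 1 plus torsion [2], so Ȟ^1 ≅ Z ⊕ Z/2
Ȟ^2 = (0 − 0) − 0 = 0, so Ȟ^2 ≅ 0

Ȟ^0(U;F) ≅ 0,  Ȟ^1(U;F) ≅ Z ⊕ Z/2,  Ȟ^2(U;F) ≅ 0


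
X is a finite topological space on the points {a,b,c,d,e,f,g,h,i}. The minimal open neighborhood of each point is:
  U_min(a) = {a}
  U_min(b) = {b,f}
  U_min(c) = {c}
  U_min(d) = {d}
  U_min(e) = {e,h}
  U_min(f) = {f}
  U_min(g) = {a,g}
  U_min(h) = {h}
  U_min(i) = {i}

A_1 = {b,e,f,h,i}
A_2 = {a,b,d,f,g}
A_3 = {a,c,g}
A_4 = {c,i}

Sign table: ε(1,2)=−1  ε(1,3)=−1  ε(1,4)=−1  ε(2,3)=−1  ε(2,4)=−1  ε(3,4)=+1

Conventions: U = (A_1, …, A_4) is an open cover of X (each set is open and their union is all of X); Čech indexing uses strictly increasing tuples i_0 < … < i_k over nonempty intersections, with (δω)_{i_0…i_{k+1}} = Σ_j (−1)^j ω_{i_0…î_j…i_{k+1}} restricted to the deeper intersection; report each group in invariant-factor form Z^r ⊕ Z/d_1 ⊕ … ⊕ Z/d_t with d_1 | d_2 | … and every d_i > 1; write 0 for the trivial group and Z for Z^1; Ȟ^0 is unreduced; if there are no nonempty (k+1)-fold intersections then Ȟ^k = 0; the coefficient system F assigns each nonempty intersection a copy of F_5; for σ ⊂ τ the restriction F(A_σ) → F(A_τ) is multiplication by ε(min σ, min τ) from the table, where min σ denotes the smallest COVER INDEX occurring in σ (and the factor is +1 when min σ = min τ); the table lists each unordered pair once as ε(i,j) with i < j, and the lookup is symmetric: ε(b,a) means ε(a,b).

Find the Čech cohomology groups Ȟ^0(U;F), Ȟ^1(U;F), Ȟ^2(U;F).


nonempty overlaps:
  A12={b,f} A14={i} A23={a,g} A34={c}
C dims 4,4; δ0: rk_F5 4
degree 0: 4−4−0 = 0 → Ȟ^0 ≅ 0
degree 1: 4−0−4 = 0 → Ȟ^1 ≅ 0
degree 2: 0−0−0 = 0 → Ȟ^2 ≅ 0

Ȟ^0 ≅ 0; Ȟ^1 ≅ 0; Ȟ^2 ≅ 0


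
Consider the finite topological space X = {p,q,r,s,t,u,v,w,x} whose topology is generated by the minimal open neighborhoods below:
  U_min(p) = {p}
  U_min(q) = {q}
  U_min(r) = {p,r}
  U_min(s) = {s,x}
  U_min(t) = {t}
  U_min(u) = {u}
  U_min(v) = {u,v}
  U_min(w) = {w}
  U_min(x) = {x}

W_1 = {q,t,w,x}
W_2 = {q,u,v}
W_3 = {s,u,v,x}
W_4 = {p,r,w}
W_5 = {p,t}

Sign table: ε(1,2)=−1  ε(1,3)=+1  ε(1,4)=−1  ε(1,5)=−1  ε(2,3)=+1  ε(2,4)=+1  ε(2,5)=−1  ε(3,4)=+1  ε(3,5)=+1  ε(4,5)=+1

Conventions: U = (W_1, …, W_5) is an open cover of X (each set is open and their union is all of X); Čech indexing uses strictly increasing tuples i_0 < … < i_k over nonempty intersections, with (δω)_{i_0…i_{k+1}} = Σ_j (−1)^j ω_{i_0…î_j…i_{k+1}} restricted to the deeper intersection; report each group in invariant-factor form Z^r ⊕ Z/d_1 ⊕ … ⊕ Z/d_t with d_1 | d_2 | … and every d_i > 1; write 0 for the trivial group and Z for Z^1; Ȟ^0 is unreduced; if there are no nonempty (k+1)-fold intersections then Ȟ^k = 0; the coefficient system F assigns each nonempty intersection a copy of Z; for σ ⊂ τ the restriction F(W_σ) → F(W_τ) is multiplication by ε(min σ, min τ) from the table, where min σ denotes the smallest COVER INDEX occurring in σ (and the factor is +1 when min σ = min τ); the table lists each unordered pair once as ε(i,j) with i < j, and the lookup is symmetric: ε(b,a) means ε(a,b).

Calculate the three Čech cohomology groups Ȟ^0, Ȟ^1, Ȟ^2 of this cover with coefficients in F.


Ȟ^0 ≅ 0,  Ȟ^1 ≅ Z ⊕ Z/2,  Ȟ^2 ≅ 0

nerve simplices:
  W12={q} W13={x} W14={w} W15={t} W23={u,v} W45={p}
C dims 5,6; δ0: rk 5, SNF 1^4·2
degree 0: 5−5−0 = 0 → Ȟ^0 ≅ 0
degree 1: 6−0−5 = 1 plus torsion [2] → Ȟ^1 ≅ Z ⊕ Z/2
degree 2: 0−0−0 = 0 → Ȟ^2 ≅ 0


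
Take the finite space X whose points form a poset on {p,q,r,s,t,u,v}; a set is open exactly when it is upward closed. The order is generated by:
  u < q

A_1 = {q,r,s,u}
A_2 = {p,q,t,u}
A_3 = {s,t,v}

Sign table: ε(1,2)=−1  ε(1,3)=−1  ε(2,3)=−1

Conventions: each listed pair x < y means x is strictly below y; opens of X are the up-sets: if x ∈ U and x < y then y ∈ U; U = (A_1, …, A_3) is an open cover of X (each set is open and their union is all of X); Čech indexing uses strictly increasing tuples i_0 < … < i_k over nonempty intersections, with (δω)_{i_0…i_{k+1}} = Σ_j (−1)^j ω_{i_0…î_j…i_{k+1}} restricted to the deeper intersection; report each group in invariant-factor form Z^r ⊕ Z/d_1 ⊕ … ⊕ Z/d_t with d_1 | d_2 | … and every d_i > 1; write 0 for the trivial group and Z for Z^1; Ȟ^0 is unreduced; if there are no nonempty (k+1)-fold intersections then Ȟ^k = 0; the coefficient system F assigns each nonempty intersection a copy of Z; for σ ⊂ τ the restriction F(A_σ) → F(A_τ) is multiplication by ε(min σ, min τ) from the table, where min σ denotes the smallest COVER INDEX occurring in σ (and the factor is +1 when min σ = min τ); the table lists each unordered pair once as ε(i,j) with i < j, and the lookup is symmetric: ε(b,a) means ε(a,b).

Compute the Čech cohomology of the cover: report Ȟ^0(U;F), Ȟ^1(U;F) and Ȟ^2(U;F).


nerve simplices:
  A12={q,u} A13={s} A23={t}
C dims 3,3; δ0: rk 3, SNF 1^2·2
degree 0: 3−3−0 = 0 → Ȟ^0 ≅ 0
degree 1: 3−0−3 = 0 plus torsion [2] → Ȟ^1 ≅ Z/2
degree 2: 0−0−0 = 0 → Ȟ^2 ≅ 0

Ȟ^0 ≅ 0,  Ȟ^1 ≅ Z/2,  Ȟ^2 ≅ 0


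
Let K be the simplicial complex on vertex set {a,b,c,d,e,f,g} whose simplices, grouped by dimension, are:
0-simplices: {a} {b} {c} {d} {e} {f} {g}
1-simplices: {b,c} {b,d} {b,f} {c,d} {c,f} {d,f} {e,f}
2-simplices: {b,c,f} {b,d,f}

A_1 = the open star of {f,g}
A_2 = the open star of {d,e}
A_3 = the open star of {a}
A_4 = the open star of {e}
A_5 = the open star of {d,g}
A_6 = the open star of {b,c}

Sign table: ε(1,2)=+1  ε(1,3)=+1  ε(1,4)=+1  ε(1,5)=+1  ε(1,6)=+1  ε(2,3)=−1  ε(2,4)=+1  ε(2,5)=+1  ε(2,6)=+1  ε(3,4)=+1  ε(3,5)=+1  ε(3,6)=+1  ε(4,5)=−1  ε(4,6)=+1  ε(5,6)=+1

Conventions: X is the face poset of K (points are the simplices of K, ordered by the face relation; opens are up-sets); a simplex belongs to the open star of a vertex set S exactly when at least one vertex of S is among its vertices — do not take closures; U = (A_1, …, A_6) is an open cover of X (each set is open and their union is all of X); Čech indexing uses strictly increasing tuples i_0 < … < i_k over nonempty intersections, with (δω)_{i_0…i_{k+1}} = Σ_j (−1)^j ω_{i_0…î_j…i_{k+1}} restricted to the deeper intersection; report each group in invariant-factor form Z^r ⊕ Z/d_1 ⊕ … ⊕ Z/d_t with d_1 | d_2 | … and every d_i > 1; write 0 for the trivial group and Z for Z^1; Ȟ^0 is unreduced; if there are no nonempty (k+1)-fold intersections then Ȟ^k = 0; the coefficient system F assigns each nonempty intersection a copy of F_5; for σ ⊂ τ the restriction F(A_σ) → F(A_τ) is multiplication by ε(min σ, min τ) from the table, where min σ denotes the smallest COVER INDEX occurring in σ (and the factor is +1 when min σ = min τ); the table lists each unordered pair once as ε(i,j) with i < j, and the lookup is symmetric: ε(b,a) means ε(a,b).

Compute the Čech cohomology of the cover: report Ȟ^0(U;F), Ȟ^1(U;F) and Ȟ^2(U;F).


cover nerve:
  A1={{f},{g},{b,f},{c,f},{d,f},{e,f},{b,c,f},{b,d,f}} A2={{d},{e},{b,d},{c,d},{d,f},{e,f},{b,d,f}} A3={{a}} A4={{e},{e,f}} A5={{d},{g},{b,d},{c,d},{d,f},{b,d,f}} A6={{b},{c},{b,c},{b,d},{b,f},{c,d},{c,f},{b,c,f},{b,d,f}}
  A12={{d,f},{e,f},{b,d,f}} A14={{e,f}} A15={{g},{d,f},{b,d,f}} A16={{b,f},{c,f},{b,c,f},{b,d,f}} A24={{e},{e,f}} A25={{d},{b,d},{c,d},{d,f},{b,d,f}} A26={{b,d},{c,d},{b,d,f}} A56={{b,d},{c,d},{b,d,f}}
  A124={{e,f}} A125={{d,f},{b,d,f}} A126={{b,d,f}} A156={{b,d,f}} A256={{b,d},{c,d},{b,d,f}}
  A1256={{b,d,f}}
C dims 6,8,5,1; δ0: rk_F5 4; δ1: rk_F5 4; δ2: rk_F5 1
Ȟ^0: (6−4)−0=2 ⇒ Z/5 ⊕ Z/5
Ȟ^1: (8−4)−4=0 ⇒ 0
Ȟ^2: (5−1)−4=0 ⇒ 0

Ȟ^0 = Z/5 ⊕ Z/5; Ȟ^1 = 0; Ȟ^2 = 0


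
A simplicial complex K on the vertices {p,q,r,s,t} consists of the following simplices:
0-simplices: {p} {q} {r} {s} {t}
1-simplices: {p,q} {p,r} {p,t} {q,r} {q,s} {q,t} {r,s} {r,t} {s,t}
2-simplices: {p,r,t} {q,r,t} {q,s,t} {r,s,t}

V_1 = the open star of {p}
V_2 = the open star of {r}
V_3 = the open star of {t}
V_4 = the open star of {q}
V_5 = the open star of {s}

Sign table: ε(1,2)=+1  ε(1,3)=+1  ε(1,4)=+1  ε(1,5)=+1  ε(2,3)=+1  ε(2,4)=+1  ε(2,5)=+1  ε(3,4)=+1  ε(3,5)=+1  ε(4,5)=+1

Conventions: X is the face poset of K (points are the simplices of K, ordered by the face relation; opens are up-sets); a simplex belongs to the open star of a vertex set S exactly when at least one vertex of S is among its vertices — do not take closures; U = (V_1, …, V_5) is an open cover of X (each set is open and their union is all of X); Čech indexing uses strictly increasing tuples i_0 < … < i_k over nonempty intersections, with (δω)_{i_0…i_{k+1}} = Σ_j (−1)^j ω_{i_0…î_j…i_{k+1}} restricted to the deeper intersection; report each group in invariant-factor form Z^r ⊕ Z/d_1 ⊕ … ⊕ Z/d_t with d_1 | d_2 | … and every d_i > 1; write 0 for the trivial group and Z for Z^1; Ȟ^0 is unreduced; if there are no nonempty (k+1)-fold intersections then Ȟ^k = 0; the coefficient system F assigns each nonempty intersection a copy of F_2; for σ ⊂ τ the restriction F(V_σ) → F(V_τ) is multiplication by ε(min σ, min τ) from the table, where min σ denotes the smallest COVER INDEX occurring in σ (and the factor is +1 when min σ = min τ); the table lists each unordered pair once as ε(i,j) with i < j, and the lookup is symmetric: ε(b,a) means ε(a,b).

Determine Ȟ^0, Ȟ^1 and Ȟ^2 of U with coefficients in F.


Ȟ^0(U;F) ≅ Z/2; Ȟ^1(U;F) ≅ Z/2; Ȟ^2(U;F) ≅ 0

nonempty overlaps:
  V1={{p},{p,q},{p,r},{p,t},{p,r,t}} V2={{r},{p,r},{q,r},{r,s},{r,t},{p,r,t},{q,r,t},{r,s,t}} V3={{t},{p,t},{q,t},{r,t},{s,t},{p,r,t},{q,r,t},{q,s,t},{r,s,t}} V4={{q},{p,q},{q,r},{q,s},{q,t},{q,r,t},{q,s,t}} V5={{s},{q,s},{r,s},{s,t},{q,s,t},{r,s,t}}
  V12={{p,r},{p,r,t}} V13={{p,t},{p,r,t}} V14={{p,q}} V23={{r,t},{p,r,t},{q,r,t},{r,s,t}} V24={{q,r},{q,r,t}} V25={{r,s},{r,s,t}} V34={{q,t},{q,r,t},{q,s,t}} V35={{s,t},{q,s,t},{r,s,t}} V45={{q,s},{q,s,t}}
  V123={{p,r,t}} V234={{q,r,t}} V235={{r,s,t}} V345={{q,s,t}}
C dims 5,9,4; δ0: rk_F2 4; δ1: rk_F2 4
degree 0: 5−4−0 = 1 → Ȟ^0 ≅ Z/2
degree 1: 9−4−4 = 1 → Ȟ^1 ≅ Z/2
degree 2: 4−0−4 = 0 → Ȟ^2 ≅ 0


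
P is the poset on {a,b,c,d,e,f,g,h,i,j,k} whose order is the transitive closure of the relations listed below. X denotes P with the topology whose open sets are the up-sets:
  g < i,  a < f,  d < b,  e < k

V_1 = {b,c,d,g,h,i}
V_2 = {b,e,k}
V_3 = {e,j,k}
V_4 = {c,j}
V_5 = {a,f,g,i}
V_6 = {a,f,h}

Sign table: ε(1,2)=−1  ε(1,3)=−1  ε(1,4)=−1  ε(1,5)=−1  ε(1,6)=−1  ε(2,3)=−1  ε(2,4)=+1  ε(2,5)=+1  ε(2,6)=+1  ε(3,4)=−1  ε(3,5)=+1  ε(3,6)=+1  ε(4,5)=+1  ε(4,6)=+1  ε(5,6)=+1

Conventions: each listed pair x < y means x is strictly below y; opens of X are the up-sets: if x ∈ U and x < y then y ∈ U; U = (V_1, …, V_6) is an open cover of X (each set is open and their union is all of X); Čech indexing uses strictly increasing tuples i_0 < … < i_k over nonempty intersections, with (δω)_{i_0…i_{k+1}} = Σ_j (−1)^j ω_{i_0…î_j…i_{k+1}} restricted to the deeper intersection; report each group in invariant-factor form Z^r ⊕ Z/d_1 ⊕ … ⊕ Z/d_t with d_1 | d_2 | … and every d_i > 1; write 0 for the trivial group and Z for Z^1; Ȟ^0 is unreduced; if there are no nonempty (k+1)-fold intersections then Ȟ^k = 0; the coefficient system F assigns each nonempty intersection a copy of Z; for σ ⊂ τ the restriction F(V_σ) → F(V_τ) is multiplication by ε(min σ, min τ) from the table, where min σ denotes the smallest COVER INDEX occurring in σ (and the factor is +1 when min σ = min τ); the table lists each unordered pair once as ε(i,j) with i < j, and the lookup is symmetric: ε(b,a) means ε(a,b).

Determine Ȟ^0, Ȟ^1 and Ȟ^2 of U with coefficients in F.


nonempty overlaps:
  V12={b} V14={c} V15={g,i} V16={h} V23={e,k} V34={j} V56={a,f}
C dims 6,7; δ0: rk 5, SNF 1^5
degree 0: 6−5−0 = 1 → Ȟ^0 ≅ Z
degree 1: 7−0−5 = 2 → Ȟ^1 ≅ Z^2
degree 2: 0−0−0 = 0 → Ȟ^2 ≅ 0

Ȟ^0(U;F) ≅ Z, Ȟ^1(U;F) ≅ Z^2, Ȟ^2(U;F) ≅ 0


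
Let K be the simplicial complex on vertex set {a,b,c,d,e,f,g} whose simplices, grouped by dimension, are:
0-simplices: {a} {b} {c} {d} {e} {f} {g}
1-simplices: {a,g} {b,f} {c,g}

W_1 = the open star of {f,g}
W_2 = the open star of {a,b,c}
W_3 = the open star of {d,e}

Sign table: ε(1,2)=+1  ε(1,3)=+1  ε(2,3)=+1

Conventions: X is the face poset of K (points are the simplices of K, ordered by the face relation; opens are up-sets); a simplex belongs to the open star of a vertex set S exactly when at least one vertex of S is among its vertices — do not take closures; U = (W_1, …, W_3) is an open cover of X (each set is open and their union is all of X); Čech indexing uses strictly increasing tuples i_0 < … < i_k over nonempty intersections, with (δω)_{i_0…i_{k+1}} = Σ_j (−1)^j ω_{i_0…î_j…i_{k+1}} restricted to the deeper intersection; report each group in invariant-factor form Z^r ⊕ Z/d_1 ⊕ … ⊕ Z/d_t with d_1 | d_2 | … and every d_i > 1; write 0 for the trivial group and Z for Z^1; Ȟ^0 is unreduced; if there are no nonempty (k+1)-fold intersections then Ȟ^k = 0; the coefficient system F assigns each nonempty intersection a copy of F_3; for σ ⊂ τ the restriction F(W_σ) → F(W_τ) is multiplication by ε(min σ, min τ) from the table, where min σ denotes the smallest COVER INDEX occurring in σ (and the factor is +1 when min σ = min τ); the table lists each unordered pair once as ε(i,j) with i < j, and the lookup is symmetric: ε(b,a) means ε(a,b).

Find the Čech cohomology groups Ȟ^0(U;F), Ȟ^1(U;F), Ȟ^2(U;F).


cover nerve:
  W1={{f},{g},{a,g},{b,f},{c,g}} W2={{a},{b},{c},{a,g},{b,f},{c,g}} W3={{d},{e}}
  W12={{a,g},{b,f},{c,g}}
C dims 3,1; δ0: rk_F3 1
Ȟ^0: (3−1)−0=2 ⇒ Z/3 ⊕ Z/3
Ȟ^1: (1−0)−1=0 ⇒ 0
Ȟ^2: (0−0)−0=0 ⇒ 0

Ȟ^0 = Z/3 ⊕ Z/3, Ȟ^1 = 0, Ȟ^2 = 0


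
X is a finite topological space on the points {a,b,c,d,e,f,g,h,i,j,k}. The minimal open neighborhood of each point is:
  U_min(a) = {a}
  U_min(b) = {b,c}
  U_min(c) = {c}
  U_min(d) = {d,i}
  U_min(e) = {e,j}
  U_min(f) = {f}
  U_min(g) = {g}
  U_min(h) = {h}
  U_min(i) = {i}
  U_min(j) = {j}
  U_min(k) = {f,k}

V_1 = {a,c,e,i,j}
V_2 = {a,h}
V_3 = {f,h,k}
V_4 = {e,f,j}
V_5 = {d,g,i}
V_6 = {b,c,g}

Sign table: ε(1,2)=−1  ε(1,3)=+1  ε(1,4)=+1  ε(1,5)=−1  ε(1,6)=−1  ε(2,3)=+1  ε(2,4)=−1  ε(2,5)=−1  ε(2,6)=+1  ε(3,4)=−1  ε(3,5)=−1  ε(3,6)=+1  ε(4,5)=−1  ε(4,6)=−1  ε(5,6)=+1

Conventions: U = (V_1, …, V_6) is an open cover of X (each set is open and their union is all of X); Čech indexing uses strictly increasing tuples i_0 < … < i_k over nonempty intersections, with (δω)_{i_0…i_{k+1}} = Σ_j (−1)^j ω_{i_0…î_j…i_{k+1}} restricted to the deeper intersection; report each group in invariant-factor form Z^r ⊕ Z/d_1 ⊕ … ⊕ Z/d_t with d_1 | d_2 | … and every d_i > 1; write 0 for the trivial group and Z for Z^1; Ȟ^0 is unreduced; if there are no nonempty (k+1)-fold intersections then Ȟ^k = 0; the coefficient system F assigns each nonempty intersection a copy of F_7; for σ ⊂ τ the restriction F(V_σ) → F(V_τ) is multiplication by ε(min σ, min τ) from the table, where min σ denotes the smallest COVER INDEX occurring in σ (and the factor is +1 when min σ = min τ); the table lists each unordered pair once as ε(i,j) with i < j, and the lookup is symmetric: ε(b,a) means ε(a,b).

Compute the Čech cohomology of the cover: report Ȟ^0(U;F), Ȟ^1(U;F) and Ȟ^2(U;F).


nonempty intersections:
  V12={a} V14={e,j} V15={i} V16={c} V23={h} V34={f} V56={g}
C dims 6,7; δ0: rk_F7 5
Ȟ^0: (6−5)−0=1 ⇒ Z/7
Ȟ^1: (7−0)−5=2 ⇒ Z/7 ⊕ Z/7
Ȟ^2: (0−0)−0=0 ⇒ 0

Ȟ^0(U;F) ≅ Z/7; Ȟ^1(U;F) ≅ Z/7 ⊕ Z/7; Ȟ^2(U;F) ≅ 0


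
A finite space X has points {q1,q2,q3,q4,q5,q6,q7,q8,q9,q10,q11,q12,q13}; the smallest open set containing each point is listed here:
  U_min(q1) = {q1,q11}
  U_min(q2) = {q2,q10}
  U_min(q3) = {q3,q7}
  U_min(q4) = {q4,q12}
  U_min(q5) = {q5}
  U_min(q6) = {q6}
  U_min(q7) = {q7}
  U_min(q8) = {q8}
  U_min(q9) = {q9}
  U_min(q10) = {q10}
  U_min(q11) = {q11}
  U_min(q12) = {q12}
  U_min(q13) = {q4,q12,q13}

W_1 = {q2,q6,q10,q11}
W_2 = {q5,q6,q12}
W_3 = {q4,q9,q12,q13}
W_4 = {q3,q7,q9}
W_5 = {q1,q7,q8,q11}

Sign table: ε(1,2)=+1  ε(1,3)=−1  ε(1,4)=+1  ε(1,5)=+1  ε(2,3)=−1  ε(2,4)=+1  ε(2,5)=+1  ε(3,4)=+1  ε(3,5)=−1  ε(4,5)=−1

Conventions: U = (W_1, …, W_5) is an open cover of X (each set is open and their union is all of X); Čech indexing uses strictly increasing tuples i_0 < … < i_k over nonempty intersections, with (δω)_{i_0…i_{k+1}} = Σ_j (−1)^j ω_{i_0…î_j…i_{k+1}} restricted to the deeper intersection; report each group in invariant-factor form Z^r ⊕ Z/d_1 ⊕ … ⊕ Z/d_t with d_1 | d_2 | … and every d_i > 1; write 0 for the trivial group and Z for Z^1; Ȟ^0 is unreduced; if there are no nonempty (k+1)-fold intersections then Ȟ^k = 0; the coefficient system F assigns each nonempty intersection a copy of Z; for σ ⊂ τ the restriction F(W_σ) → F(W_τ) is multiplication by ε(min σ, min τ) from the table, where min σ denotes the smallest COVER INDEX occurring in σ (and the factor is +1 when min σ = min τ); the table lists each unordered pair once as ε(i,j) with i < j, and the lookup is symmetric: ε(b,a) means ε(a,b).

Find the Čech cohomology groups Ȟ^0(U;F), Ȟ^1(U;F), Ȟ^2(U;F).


nonempty overlaps:
  W12={q6} W15={q11} W23={q12} W34={q9} W45={q7}
C dims 5,5; δ0: rk 4, SNF 1^4
degree 0: 5−4−0 = 1 → Ȟ^0 ≅ Z
degree 1: 5−0−4 = 1 → Ȟ^1 ≅ Z
degree 2: 0−0−0 = 0 → Ȟ^2 ≅ 0

Ȟ^0 ≅ Z,  Ȟ^1 ≅ Z,  Ȟ^2 ≅ 0


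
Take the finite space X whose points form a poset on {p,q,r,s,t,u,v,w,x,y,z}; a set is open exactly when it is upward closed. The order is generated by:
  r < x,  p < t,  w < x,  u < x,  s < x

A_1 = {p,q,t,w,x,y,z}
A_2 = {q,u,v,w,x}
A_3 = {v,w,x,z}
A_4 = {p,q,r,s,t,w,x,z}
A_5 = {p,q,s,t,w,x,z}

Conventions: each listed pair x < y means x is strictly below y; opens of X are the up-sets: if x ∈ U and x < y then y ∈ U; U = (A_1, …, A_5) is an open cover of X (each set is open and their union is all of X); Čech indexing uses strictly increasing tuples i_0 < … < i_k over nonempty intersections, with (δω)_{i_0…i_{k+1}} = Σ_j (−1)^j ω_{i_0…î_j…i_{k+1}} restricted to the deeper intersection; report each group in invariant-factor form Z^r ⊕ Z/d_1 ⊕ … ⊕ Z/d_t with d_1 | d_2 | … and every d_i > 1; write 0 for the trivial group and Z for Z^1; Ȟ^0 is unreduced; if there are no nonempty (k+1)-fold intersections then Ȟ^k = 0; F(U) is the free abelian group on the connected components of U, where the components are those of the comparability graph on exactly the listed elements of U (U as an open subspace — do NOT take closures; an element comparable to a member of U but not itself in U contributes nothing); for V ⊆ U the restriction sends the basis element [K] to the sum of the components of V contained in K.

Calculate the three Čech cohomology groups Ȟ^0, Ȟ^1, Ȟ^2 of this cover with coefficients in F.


nonempty intersections:
  A12={q,w,x} A13={w,x,z} A14={p,q,t,w,x,z} A15={p,q,t,w,x,z} A23={v,w,x} A24={q,w,x} A25={q,w,x} A34={w,x,z} A35={w,x,z} A45={p,q,s,t,w,x,z}
  A123={w,x} A124={q,w,x} A125={q,w,x} A134={w,x,z} A135={w,x,z} A145={p,q,t,w,x,z} A234={w,x} A235={w,x} A245={q,w,x} A345={w,x,z}
  A1234={w,x} A1235={w,x} A1245={q,w,x} A1345={w,x,z} A2345={w,x}
  A12345={w,x}
components per intersection:
  A1: {p,t} {q} {w,x} {y} {z}
  A2: {q} {u,w,x} {v}
  A3: {v} {w,x} {z}
  A4: {p,t} {q} {r,s,w,x} {z}
  A5: {p,t} {q} {s,w,x} {z}
  A12: {q} {w,x}
  A13: {w,x} {z}
  A14: {p,t} {q} {w,x} {z}
  A15: {p,t} {q} {w,x} {z}
  A23: {v} {w,x}
  A24: {q} {w,x}
  A25: {q} {w,x}
  A34: {w,x} {z}
  A35: {w,x} {z}
  A45: {p,t} {q} {s,w,x} {z}
  A123: {w,x}
  A124: {q} {w,x}
  A125: {q} {w,x}
  A134: {w,x} {z}
  A135: {w,x} {z}
  A145: {p,t} {q} {w,x} {z}
  A234: {w,x}
  A235: {w,x}
  A245: {q} {w,x}
  A345: {w,x} {z}
  A1234: {w,x}
  A1235: {w,x}
  A1245: {q} {w,x}
  A1345: {w,x} {z}
  A2345: {w,x}
  A12345: {w,x}
C dims 19,26,19,7; δ0: rk 13, SNF 1^13; δ1: rk 13, SNF 1^13; δ2: rk 6, SNF 1^6
Ȟ^0: (19−13)−0=6 ⇒ Z^6
Ȟ^1: (26−13)−13=0 ⇒ 0
Ȟ^2: (19−6)−13=0 ⇒ 0

Ȟ^0 = Z^6, Ȟ^1 = 0 and Ȟ^2 = 0


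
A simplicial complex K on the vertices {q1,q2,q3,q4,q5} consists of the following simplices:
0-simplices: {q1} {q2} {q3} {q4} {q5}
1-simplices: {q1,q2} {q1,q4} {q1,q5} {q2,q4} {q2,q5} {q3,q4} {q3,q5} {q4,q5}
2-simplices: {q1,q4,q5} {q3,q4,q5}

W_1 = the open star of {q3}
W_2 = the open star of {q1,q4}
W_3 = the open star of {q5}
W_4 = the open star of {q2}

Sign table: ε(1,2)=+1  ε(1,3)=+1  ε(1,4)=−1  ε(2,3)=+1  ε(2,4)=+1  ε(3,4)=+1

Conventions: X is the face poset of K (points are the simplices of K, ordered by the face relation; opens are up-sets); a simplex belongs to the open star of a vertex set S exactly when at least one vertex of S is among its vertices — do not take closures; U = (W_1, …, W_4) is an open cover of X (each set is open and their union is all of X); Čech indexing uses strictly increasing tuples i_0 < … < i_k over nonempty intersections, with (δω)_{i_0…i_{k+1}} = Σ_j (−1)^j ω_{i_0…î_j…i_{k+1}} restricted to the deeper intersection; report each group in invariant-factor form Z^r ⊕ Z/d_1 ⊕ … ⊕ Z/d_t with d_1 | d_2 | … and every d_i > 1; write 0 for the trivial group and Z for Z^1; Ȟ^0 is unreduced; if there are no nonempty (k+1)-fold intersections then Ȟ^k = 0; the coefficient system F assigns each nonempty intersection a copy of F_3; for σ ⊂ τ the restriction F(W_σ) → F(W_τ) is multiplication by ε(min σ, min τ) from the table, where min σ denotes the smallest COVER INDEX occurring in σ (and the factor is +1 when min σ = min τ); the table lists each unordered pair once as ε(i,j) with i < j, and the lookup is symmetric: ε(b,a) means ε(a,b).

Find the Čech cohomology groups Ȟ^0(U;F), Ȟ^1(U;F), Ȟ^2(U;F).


cover nerve:
  W1={{q3},{q3,q4},{q3,q5},{q3,q4,q5}} W2={{q1},{q4},{q1,q2},{q1,q4},{q1,q5},{q2,q4},{q3,q4},{q4,q5},{q1,q4,q5},{q3,q4,q5}} W3={{q5},{q1,q5},{q2,q5},{q3,q5},{q4,q5},{q1,q4,q5},{q3,q4,q5}} W4={{q2},{q1,q2},{q2,q4},{q2,q5}}
  W12={{q3,q4},{q3,q4,q5}} W13={{q3,q5},{q3,q4,q5}} W23={{q1,q5},{q4,q5},{q1,q4,q5},{q3,q4,q5}} W24={{q1,q2},{q2,q4}} W34={{q2,q5}}
  W123={{q3,q4,q5}}
C dims 4,5,1; δ0: rk_F3 3; δ1: rk_F3 1
Ȟ^0: (4−3)−0=1 ⇒ Z/3
Ȟ^1: (5−1)−3=1 ⇒ Z/3
Ȟ^2: (1−0)−1=0 ⇒ 0

Ȟ^0 = Z/3; Ȟ^1 = Z/3; Ȟ^2 = 0


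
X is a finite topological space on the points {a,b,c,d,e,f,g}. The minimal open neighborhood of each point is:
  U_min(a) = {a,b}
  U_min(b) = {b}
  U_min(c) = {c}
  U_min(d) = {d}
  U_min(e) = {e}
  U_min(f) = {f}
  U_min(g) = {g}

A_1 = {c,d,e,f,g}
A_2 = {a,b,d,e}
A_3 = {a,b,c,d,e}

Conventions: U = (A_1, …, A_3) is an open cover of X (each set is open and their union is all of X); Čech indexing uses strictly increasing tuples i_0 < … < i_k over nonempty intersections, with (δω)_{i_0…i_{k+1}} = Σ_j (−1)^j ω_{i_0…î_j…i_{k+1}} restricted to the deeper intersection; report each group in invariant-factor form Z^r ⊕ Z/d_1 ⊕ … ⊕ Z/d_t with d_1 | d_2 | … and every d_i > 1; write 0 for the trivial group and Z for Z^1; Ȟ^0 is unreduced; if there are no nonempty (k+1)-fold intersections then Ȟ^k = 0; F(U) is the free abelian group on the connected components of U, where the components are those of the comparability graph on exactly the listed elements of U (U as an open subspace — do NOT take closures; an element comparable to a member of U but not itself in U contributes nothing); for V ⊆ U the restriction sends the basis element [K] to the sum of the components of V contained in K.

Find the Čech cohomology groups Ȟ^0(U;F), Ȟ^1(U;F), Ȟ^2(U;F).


Ȟ^0 ≅ Z^6,  Ȟ^1 ≅ 0,  Ȟ^2 ≅ 0

intersection data:
  A12={d,e} A13={c,d,e} A23={a,b,d,e}
  A123={d,e}
components per intersection:
  A1: {c} {d} {e} {f} {g}
  A2: {a,b} {d} {e}
  A3: {a,b} {c} {d} {e}
  A12: {d} {e}
  A13: {c} {d} {e}
  A23: {a,b} {d} {e}
  A123: {d} {e}
C dims 12,8,2; δ0: rk 6, SNF 1^6; δ1: rk 2, SNF 1^2
Ȟ^0 = (12 − 6) − 0 = 6, so Ȟ^0 ≅ Z^6
Ȟ^1 = (8 − 2) − 6 = 0, so Ȟ^1 ≅ 0
Ȟ^2 = (2 − 0) − 2 = 0, so Ȟ^2 ≅ 0


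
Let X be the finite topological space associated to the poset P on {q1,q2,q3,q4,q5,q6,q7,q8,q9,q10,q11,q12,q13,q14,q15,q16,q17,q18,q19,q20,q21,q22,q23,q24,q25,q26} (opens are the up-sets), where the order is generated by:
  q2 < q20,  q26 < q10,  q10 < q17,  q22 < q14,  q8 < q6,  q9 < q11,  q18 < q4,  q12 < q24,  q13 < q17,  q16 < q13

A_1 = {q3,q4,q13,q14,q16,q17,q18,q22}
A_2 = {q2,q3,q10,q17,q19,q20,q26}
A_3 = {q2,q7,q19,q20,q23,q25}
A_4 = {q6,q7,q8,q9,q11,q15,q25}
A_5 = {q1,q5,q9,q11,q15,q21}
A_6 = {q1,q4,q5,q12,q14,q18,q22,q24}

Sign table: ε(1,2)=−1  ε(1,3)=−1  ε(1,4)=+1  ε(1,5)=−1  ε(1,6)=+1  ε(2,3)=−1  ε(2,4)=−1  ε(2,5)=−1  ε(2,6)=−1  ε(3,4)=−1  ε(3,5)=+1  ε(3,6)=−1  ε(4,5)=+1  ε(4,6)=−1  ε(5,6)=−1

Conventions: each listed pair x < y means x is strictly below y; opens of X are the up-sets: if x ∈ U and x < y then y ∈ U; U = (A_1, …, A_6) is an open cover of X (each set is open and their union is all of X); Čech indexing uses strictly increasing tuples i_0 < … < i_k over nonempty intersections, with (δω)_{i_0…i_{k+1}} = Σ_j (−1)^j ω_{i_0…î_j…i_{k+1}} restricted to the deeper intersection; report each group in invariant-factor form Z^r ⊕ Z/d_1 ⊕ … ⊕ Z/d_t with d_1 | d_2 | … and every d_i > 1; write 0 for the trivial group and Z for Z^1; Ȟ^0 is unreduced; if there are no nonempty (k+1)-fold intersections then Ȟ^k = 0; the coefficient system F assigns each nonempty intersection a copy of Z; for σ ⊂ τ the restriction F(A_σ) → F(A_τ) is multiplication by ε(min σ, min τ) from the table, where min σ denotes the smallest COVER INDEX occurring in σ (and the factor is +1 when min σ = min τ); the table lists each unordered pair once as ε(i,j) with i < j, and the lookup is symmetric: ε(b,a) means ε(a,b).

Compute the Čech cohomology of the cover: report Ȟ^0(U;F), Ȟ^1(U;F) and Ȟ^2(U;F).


nerve simplices:
  A12={q3,q17} A16={q4,q14,q18,q22} A23={q2,q19,q20} A34={q7,q25} A45={q9,q11,q15} A56={q1,q5}
C dims 6,6; δ0: rk 5, SNF 1^5
degree 0: 6−5−0 = 1 → Ȟ^0 ≅ Z
degree 1: 6−0−5 = 1 → Ȟ^1 ≅ Z
degree 2: 0−0−0 = 0 → Ȟ^2 ≅ 0

Ȟ^0 = Z; Ȟ^1 = Z; Ȟ^2 = 0


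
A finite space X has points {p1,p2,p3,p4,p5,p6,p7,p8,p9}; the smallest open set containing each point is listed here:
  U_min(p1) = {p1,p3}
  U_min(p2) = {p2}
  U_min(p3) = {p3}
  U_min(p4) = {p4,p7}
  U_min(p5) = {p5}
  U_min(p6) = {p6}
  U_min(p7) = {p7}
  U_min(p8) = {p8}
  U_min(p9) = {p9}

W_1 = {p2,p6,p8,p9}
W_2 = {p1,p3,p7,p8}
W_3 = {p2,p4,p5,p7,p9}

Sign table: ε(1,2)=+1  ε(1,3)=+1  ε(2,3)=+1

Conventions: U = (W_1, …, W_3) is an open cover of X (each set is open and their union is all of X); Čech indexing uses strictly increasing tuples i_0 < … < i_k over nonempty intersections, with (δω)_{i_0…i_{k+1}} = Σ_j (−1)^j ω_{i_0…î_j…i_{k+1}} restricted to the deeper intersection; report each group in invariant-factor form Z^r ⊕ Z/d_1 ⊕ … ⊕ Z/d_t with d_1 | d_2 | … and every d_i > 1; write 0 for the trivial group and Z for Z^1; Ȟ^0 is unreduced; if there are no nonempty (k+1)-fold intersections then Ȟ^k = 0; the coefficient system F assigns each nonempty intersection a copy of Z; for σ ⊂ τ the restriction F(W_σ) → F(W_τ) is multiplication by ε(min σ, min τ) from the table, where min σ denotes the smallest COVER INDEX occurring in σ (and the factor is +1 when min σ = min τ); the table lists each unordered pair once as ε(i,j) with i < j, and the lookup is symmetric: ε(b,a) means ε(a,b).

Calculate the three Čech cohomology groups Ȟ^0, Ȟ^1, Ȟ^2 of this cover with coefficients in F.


cover nerve:
  W12={p8} W13={p2,p9} W23={p7}
C dims 3,3; δ0: rk 2, SNF 1^2
Ȟ^0: (3−2)−0=1 ⇒ Z
Ȟ^1: (3−0)−2=1 ⇒ Z
Ȟ^2: (0−0)−0=0 ⇒ 0

Ȟ^0 = Z, Ȟ^1 = Z and Ȟ^2 = 0


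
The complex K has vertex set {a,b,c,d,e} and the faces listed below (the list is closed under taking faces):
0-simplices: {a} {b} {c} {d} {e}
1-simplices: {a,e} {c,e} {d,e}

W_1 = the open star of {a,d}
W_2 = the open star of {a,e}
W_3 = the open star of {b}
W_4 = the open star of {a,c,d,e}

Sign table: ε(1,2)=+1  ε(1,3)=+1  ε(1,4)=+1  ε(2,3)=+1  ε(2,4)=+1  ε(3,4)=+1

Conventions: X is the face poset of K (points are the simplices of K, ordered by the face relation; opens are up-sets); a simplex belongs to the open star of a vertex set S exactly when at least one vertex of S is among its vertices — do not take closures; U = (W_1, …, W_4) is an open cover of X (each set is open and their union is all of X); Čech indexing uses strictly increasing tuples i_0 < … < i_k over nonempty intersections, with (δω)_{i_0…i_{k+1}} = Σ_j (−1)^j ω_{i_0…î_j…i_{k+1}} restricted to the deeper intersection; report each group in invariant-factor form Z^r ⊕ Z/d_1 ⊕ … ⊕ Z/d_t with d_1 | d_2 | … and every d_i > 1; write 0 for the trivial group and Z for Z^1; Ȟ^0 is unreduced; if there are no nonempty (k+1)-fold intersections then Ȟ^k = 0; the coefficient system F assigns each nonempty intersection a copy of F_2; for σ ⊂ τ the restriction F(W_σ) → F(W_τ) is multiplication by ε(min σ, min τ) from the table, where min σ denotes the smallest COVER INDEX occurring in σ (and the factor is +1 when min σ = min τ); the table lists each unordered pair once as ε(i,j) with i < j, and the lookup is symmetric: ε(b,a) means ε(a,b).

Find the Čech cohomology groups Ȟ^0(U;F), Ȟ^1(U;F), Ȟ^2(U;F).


Ȟ^0 = Z/2 ⊕ Z/2,  Ȟ^1 = 0,  Ȟ^2 = 0

intersection data:
  W1={{a},{d},{a,e},{d,e}} W2={{a},{e},{a,e},{c,e},{d,e}} W3={{b}} W4={{a},{c},{d},{e},{a,e},{c,e},{d,e}}
  W12={{a},{a,e},{d,e}} W14={{a},{d},{a,e},{d,e}} W24={{a},{e},{a,e},{c,e},{d,e}}
  W124={{a},{a,e},{d,e}}
C dims 4,3,1; δ0: rk_F2 2; δ1: rk_F2 1
Ȟ^0 = (4 − 2) − 0 = 2, so Ȟ^0 ≅ Z/2 ⊕ Z/2
Ȟ^1 = (3 − 1) − 2 = 0, so Ȟ^1 ≅ 0
Ȟ^2 = (1 − 0) − 1 = 0, so Ȟ^2 ≅ 0


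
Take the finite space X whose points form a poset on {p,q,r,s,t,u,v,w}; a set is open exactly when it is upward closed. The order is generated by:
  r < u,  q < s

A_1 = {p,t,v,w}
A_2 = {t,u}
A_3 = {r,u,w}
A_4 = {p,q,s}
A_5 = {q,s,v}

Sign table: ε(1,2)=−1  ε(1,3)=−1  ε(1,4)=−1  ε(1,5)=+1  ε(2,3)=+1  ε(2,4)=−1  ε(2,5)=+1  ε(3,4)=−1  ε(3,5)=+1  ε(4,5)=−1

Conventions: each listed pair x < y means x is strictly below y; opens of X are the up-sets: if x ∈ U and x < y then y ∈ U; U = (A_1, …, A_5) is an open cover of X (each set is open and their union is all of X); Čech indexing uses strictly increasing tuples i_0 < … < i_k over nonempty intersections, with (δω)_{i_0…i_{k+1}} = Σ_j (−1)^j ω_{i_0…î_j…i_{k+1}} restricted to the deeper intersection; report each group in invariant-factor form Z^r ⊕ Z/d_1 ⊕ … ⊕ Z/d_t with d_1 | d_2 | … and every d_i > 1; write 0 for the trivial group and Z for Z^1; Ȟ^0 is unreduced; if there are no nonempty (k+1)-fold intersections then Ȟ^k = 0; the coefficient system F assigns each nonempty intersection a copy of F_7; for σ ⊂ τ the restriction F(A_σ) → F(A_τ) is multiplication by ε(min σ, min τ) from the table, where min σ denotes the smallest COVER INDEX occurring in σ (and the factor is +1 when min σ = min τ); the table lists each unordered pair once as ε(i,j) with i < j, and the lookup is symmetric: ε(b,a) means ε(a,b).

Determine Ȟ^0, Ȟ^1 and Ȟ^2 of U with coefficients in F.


Ȟ^0 = Z/7, Ȟ^1 = Z/7 ⊕ Z/7 and Ȟ^2 = 0

nonempty intersections:
  A12={t} A13={w} A14={p} A15={v} A23={u} A45={q,s}
C dims 5,6; δ0: rk_F7 4
Ȟ^0: (5−4)−0=1 ⇒ Z/7
Ȟ^1: (6−0)−4=2 ⇒ Z/7 ⊕ Z/7
Ȟ^2: (0−0)−0=0 ⇒ 0


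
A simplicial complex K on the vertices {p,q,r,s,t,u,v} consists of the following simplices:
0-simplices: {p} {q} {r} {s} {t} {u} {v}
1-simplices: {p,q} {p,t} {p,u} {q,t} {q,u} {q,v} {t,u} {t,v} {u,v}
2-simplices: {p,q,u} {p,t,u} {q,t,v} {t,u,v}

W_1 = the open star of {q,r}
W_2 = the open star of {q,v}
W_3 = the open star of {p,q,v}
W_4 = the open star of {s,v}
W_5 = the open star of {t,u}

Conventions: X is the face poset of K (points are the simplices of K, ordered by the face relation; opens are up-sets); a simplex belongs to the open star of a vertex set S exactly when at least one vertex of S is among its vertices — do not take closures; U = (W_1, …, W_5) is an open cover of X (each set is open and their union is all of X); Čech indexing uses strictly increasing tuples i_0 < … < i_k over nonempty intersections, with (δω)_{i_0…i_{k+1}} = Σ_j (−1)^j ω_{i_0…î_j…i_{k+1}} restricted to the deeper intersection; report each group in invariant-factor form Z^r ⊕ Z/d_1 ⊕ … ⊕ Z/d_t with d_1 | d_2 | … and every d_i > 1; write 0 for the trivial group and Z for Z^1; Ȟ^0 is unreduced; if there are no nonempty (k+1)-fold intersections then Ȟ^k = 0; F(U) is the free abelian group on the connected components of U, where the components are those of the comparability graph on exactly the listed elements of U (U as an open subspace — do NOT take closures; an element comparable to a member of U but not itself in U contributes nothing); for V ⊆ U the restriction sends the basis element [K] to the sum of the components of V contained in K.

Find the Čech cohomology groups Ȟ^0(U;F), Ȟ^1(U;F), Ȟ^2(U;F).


Ȟ^0 = Z^3, Ȟ^1 = Z and Ȟ^2 = 0

nerve simplices:
  W1={{q},{r},{p,q},{q,t},{q,u},{q,v},{p,q,u},{q,t,v}} W2={{q},{v},{p,q},{q,t},{q,u},{q,v},{t,v},{u,v},{p,q,u},{q,t,v},{t,u,v}} W3={{p},{q},{v},{p,q},{p,t},{p,u},{q,t},{q,u},{q,v},{t,v},{u,v},{p,q,u},{p,t,u},{q,t,v},{t,u,v}} W4={{s},{v},{q,v},{t,v},{u,v},{q,t,v},{t,u,v}} W5={{t},{u},{p,t},{p,u},{q,t},{q,u},{t,u},{t,v},{u,v},{p,q,u},{p,t,u},{q,t,v},{t,u,v}}
  W12={{q},{p,q},{q,t},{q,u},{q,v},{p,q,u},{q,t,v}} W13={{q},{p,q},{q,t},{q,u},{q,v},{p,q,u},{q,t,v}} W14={{q,v},{q,t,v}} W15={{q,t},{q,u},{p,q,u},{q,t,v}} W23={{q},{v},{p,q},{q,t},{q,u},{q,v},{t,v},{u,v},{p,q,u},{q,t,v},{t,u,v}} W24={{v},{q,v},{t,v},{u,v},{q,t,v},{t,u,v}} W25={{q,t},{q,u},{t,v},{u,v},{p,q,u},{q,t,v},{t,u,v}} W34={{v},{q,v},{t,v},{u,v},{q,t,v},{t,u,v}} W35={{p,t},{p,u},{q,t},{q,u},{t,v},{u,v},{p,q,u},{p,t,u},{q,t,v},{t,u,v}} W45={{t,v},{u,v},{q,t,v},{t,u,v}}
  W123={{q},{p,q},{q,t},{q,u},{q,v},{p,q,u},{q,t,v}} W124={{q,v},{q,t,v}} W125={{q,t},{q,u},{p,q,u},{q,t,v}} W134={{q,v},{q,t,v}} W135={{q,t},{q,u},{p,q,u},{q,t,v}} W145={{q,t,v}} W234={{v},{q,v},{t,v},{u,v},{q,t,v},{t,u,v}} W235={{q,t},{q,u},{t,v},{u,v},{p,q,u},{q,t,v},{t,u,v}} W245={{t,v},{u,v},{q,t,v},{t,u,v}} W345={{t,v},{u,v},{q,t,v},{t,u,v}}
  W1234={{q,v},{q,t,v}} W1235={{q,t},{q,u},{p,q,u},{q,t,v}} W1245={{q,t,v}} W1345={{q,t,v}} W2345={{t,v},{u,v},{q,t,v},{t,u,v}}
  W12345={{q,t,v}}
components per intersection:
  W1: {{q},{p,q},{q,t},{q,u},{q,v},{p,q,u},{q,t,v}} {{r}}
  W2: {{q},{v},{p,q},{q,t},{q,u},{q,v},{t,v},{u,v},{p,q,u},{q,t,v},{t,u,v}}
  W3: {{p},{q},{v},{p,q},{p,t},{p,u},{q,t},{q,u},{q,v},{t,v},{u,v},{p,q,u},{p,t,u},{q,t,v},{t,u,v}}
  W4: {{s}} {{v},{q,v},{t,v},{u,v},{q,t,v},{t,u,v}}
  W5: {{t},{u},{p,t},{p,u},{q,t},{q,u},{t,u},{t,v},{u,v},{p,q,u},{p,t,u},{q,t,v},{t,u,v}}
  W12: {{q},{p,q},{q,t},{q,u},{q,v},{p,q,u},{q,t,v}}
  W13: {{q},{p,q},{q,t},{q,u},{q,v},{p,q,u},{q,t,v}}
  W14: {{q,v},{q,t,v}}
  W15: {{q,t},{q,t,v}} {{q,u},{p,q,u}}
  W23: {{q},{v},{p,q},{q,t},{q,u},{q,v},{t,v},{u,v},{p,q,u},{q,t,v},{t,u,v}}
  W24: {{v},{q,v},{t,v},{u,v},{q,t,v},{t,u,v}}
  W25: {{q,t},{t,v},{u,v},{q,t,v},{t,u,v}} {{q,u},{p,q,u}}
  W34: {{v},{q,v},{t,v},{u,v},{q,t,v},{t,u,v}}
  W35: {{p,t},{p,u},{q,u},{p,q,u},{p,t,u}} {{q,t},{t,v},{u,v},{q,t,v},{t,u,v}}
  W45: {{t,v},{u,v},{q,t,v},{t,u,v}}
  W123: {{q},{p,q},{q,t},{q,u},{q,v},{p,q,u},{q,t,v}}
  W124: {{q,v},{q,t,v}}
  W125: {{q,t},{q,t,v}} {{q,u},{p,q,u}}
  W134: {{q,v},{q,t,v}}
  W135: {{q,t},{q,t,v}} {{q,u},{p,q,u}}
  W145: {{q,t,v}}
  W234: {{v},{q,v},{t,v},{u,v},{q,t,v},{t,u,v}}
  W235: {{q,t},{t,v},{u,v},{q,t,v},{t,u,v}} {{q,u},{p,q,u}}
  W245: {{t,v},{u,v},{q,t,v},{t,u,v}}
  W345: {{t,v},{u,v},{q,t,v},{t,u,v}}
  W1234: {{q,v},{q,t,v}}
  W1235: {{q,t},{q,t,v}} {{q,u},{p,q,u}}
  W1245: {{q,t,v}}
  W1345: {{q,t,v}}
  W2345: {{t,v},{u,v},{q,t,v},{t,u,v}}
  W12345: {{q,t,v}}
C dims 7,13,13,6; δ0: rk 4, SNF 1^4; δ1: rk 8, SNF 1^8; δ2: rk 5, SNF 1^5
degree 0: 7−4−0 = 3 → Ȟ^0 ≅ Z^3
degree 1: 13−8−4 = 1 → Ȟ^1 ≅ Z
degree 2: 13−5−8 = 0 → Ȟ^2 ≅ 0


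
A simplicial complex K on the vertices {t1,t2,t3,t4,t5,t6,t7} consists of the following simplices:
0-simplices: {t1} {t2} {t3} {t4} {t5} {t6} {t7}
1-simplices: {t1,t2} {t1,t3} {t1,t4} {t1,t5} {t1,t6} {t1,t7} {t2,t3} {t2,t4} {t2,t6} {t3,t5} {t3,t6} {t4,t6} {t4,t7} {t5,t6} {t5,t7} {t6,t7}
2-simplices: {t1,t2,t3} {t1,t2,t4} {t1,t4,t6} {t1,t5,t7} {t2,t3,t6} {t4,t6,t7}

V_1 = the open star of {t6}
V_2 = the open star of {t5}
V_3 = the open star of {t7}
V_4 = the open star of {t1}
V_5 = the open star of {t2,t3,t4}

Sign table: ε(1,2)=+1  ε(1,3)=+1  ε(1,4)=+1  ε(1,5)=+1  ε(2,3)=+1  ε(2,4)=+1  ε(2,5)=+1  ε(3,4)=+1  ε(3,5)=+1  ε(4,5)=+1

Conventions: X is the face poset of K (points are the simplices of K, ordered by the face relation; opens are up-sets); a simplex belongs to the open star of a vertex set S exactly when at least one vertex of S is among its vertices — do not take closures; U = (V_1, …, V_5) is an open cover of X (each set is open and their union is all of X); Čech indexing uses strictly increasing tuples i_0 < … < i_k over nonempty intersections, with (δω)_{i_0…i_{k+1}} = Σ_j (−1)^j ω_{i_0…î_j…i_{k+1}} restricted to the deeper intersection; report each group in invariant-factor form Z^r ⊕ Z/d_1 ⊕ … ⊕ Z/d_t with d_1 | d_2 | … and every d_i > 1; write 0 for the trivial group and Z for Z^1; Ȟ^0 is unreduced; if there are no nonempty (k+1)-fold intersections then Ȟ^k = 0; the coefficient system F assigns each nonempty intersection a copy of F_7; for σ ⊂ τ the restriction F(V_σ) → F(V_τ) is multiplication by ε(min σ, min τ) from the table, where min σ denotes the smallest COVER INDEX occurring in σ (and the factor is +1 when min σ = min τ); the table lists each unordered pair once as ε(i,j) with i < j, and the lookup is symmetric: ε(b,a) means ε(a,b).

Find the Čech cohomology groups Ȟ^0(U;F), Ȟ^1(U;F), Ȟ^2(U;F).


nerve of the cover:
  V1={{t6},{t1,t6},{t2,t6},{t3,t6},{t4,t6},{t5,t6},{t6,t7},{t1,t4,t6},{t2,t3,t6},{t4,t6,t7}} V2={{t5},{t1,t5},{t3,t5},{t5,t6},{t5,t7},{t1,t5,t7}} V3={{t7},{t1,t7},{t4,t7},{t5,t7},{t6,t7},{t1,t5,t7},{t4,t6,t7}} V4={{t1},{t1,t2},{t1,t3},{t1,t4},{t1,t5},{t1,t6},{t1,t7},{t1,t2,t3},{t1,t2,t4},{t1,t4,t6},{t1,t5,t7}} V5={{t2},{t3},{t4},{t1,t2},{t1,t3},{t1,t4},{t2,t3},{t2,t4},{t2,t6},{t3,t5},{t3,t6},{t4,t6},{t4,t7},{t1,t2,t3},{t1,t2,t4},{t1,t4,t6},{t2,t3,t6},{t4,t6,t7}}
  V12={{t5,t6}} V13={{t6,t7},{t4,t6,t7}} V14={{t1,t6},{t1,t4,t6}} V15={{t2,t6},{t3,t6},{t4,t6},{t1,t4,t6},{t2,t3,t6},{t4,t6,t7}} V23={{t5,t7},{t1,t5,t7}} V24={{t1,t5},{t1,t5,t7}} V25={{t3,t5}} V34={{t1,t7},{t1,t5,t7}} V35={{t4,t7},{t4,t6,t7}} V45={{t1,t2},{t1,t3},{t1,t4},{t1,t2,t3},{t1,t2,t4},{t1,t4,t6}}
  V135={{t4,t6,t7}} V145={{t1,t4,t6}} V234={{t1,t5,t7}}
C dims 5,10,3; δ0: rk_F7 4; δ1: rk_F7 3
Ȟ^0 = (5 − 4) − 0 = 1, so Ȟ^0 ≅ Z/7
Ȟ^1 = (10 − 3) − 4 = 3, so Ȟ^1 ≅ Z/7 ⊕ Z/7 ⊕ Z/7
Ȟ^2 = (3 − 0) − 3 = 0, so Ȟ^2 ≅ 0

Ȟ^0 = Z/7; Ȟ^1 = Z/7 ⊕ Z/7 ⊕ Z/7; Ȟ^2 = 0
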